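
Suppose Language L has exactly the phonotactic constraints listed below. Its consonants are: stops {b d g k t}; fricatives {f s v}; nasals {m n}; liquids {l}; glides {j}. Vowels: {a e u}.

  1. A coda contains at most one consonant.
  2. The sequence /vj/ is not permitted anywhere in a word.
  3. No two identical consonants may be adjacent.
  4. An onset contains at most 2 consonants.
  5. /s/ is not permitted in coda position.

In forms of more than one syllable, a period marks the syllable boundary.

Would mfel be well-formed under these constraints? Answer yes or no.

mfel — σ1 onset /mf/ (2C), coda /l/ ok → well-formed

yes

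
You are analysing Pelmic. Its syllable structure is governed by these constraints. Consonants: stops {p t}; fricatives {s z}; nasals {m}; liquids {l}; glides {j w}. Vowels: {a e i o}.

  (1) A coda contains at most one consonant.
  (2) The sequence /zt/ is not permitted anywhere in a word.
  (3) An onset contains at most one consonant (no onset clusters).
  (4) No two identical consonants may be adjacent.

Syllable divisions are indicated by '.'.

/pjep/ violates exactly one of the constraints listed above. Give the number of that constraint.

3

/pjep/: syllable 1 onset /pj/ has 2 consonants (> 1).
This is a violation of constraint 3: "An onset contains at most one consonant (no onset clusters)."
The remaining constraints (1, 2, 4) are satisfied.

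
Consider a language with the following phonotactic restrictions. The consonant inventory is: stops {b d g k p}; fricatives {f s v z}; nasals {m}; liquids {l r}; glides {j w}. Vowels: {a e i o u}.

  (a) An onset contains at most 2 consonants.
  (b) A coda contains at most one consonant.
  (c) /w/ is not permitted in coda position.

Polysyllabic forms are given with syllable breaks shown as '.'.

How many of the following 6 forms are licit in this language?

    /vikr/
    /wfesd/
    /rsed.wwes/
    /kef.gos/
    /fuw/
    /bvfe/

2

/vikr/ — violates constraint (b): syllable 1 coda /kr/ has 2 consonants (> 1) → illicit
/wfesd/ — violates constraint (b): syllable 1 coda /sd/ has 2 consonants (> 1) → illicit
/rsed.wwes/ — σ1 onset /rs/ (2C), coda /d/ ok; σ2 onset /ww/ (2C), coda /s/ ok → licit
/kef.gos/ — σ1 onset /k/, coda /f/ ok; σ2 onset /g/, coda /s/ ok → licit
/fuw/ — violates constraint (c): syllable 1 coda contains /w/ → illicit
/bvfe/ — violates constraint (a): syllable 1 onset /bvf/ has 3 consonants (> 2) → illicit
Licit: /rsed.wwes/, /kef.gos/ → 2.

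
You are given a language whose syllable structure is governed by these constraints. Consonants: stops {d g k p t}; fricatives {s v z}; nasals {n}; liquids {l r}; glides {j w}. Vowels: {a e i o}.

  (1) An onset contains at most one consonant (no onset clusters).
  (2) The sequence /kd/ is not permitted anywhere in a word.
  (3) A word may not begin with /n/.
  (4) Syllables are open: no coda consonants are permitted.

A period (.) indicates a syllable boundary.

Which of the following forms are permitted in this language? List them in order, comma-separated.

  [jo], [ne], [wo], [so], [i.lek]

[jo] — σ1 onset /j/, coda /∅/ ok → permitted
[ne] — violates constraint 3: word begins with /n/ → not permitted
[wo] — σ1 onset /w/, coda /∅/ ok → permitted
[so] — σ1 onset /s/, coda /∅/ ok → permitted
[i.lek] — violates constraint 4: syllable 2 coda /k/ has 1 consonant (> 0) → not permitted

[jo], [wo], [so]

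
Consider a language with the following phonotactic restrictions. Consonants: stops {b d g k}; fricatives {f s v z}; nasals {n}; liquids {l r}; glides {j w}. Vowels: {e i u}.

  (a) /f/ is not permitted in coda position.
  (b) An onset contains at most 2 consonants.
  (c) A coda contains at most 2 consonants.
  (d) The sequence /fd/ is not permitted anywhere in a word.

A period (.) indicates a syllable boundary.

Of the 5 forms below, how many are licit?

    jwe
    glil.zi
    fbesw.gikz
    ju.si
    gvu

jwe — σ1 onset /jw/ (2C), coda /∅/ ok → licit
glil.zi — σ1 onset /gl/ (2C), coda /l/ ok; σ2 onset /z/, coda /∅/ ok → licit
fbesw.gikz — σ1 onset /fb/ (2C), coda /sw/ (2C) ok; σ2 onset /g/, coda /kz/ (2C) ok → licit
ju.si — σ1 onset /j/, coda /∅/ ok; σ2 onset /s/, coda /∅/ ok → licit
gvu — σ1 onset /gv/ (2C), coda /∅/ ok → licit
Licit: jwe, glil.zi, fbesw.gikz, ju.si, gvu → 5.

5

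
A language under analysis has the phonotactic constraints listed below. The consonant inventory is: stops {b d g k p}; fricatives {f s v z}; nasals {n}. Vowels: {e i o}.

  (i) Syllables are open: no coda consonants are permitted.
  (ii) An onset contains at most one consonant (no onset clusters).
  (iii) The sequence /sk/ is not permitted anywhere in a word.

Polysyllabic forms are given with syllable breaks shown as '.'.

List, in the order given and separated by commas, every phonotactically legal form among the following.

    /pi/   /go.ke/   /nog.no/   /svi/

/pi/ — σ1 onset /p/, coda /∅/ ok → phonotactically legal
/go.ke/ — σ1 onset /g/, coda /∅/ ok; σ2 onset /k/, coda /∅/ ok → phonotactically legal
/nog.no/ — violates constraint (i): syllable 1 coda /g/ has 1 consonant (> 0) → phonotactically illegal
/svi/ — violates constraint (ii): syllable 1 onset /sv/ has 2 consonants (> 1) → phonotactically illegal

/pi/, /go.ke/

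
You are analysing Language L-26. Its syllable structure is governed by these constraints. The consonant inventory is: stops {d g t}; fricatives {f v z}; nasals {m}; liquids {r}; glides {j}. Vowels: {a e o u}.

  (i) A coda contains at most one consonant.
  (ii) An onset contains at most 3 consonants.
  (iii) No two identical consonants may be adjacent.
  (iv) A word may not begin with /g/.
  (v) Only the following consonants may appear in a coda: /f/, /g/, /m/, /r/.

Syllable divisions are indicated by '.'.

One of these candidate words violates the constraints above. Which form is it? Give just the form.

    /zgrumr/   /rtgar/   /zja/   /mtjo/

/zgrumr/ — violates constraint (i): syllable 1 coda /mr/ has 2 consonants (> 1) → ill-formed
/rtgar/ — σ1 onset /rtg/ (3C), coda /r/ ok → well-formed
/zja/ — σ1 onset /zj/ (2C), coda /∅/ ok → well-formed
/mtjo/ — σ1 onset /mtj/ (3C), coda /∅/ ok → well-formed

/zgrumr/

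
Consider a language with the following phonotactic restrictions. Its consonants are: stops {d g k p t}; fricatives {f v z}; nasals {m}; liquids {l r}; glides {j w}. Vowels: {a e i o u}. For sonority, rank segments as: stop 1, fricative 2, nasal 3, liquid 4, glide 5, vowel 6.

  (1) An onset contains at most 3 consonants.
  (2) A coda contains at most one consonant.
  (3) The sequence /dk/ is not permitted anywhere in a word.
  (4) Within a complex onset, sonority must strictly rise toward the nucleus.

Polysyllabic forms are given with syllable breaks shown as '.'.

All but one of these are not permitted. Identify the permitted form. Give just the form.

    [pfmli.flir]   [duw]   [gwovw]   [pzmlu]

[duw]

[pfmli.flir] — violates constraint 1: syllable 1 onset /pfml/ has 4 consonants (> 3) → not permitted
[duw] — σ1 onset /d/, coda /w/ ok → permitted
[gwovw] — violates constraint 2: syllable 1 coda /vw/ has 2 consonants (> 1) → not permitted
[pzmlu] — violates constraint 1: syllable 1 onset /pzml/ has 4 consonants (> 3) → not permitted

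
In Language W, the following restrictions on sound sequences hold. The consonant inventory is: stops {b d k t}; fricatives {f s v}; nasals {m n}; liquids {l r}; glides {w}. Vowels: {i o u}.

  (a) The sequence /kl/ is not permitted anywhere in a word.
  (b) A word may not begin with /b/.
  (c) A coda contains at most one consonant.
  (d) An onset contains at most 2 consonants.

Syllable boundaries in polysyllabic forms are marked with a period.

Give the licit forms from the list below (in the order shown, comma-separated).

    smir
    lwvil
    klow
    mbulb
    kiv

smir — σ1 onset /sm/ (2C), coda /r/ ok → licit
lwvil — violates constraint (d): syllable 1 onset /lwv/ has 3 consonants (> 2) → illicit
klow — violates constraint (a): contains banned sequence /kl/ → illicit
mbulb — violates constraint (c): syllable 1 coda /lb/ has 2 consonants (> 1) → illicit
kiv — σ1 onset /k/, coda /v/ ok → licit

smir, kiv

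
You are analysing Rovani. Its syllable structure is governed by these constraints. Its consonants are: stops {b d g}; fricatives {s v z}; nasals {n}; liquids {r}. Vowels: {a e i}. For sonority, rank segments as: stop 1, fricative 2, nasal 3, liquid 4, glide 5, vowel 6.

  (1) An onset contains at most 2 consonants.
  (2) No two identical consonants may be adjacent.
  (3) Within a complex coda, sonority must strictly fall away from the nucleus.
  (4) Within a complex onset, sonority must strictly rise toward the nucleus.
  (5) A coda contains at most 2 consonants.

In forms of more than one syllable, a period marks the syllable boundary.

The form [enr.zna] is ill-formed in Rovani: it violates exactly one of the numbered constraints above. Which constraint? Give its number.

3

[enr.zna]: syllable 1 coda /nr/: /n/ (nasal, 3) → /r/ (liquid, 4) does not fall.
This is a violation of constraint 3: "Within a complex coda, sonority must strictly fall away from the nucleus."
The remaining constraints (1, 2, 4, 5) are satisfied.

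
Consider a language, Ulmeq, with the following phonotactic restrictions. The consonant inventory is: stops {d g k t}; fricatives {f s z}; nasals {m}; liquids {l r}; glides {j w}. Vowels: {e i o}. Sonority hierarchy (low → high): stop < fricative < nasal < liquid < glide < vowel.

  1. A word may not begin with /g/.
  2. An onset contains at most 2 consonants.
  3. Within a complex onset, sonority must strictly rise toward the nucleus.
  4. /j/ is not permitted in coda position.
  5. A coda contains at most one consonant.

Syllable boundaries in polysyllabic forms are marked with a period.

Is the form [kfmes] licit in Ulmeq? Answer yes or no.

[kfmes] — violates constraint 2: syllable 1 onset /kfm/ has 3 consonants (> 2) → illicit

no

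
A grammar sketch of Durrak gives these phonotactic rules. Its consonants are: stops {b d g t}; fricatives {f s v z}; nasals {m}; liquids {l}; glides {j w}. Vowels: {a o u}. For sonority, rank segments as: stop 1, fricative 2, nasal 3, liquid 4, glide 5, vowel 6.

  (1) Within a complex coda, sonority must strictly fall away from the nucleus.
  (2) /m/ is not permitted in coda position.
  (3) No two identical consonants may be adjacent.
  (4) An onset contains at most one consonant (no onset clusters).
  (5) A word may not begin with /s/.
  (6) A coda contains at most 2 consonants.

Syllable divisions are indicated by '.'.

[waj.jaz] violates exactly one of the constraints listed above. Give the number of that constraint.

[waj.jaz]: adjacent identical consonants /jj/.
This is a violation of constraint 3: "No two identical consonants may be adjacent."
The remaining constraints (1, 2, 4, 5, 6) are satisfied.

3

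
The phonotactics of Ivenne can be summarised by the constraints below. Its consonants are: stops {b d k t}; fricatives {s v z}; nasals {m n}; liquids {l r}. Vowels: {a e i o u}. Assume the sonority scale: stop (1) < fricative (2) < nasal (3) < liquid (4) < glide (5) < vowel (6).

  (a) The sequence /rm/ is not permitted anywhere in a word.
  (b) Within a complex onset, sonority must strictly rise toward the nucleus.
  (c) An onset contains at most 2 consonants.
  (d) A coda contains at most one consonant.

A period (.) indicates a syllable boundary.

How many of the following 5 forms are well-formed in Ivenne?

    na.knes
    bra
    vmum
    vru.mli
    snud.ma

5

na.knes — σ1 onset /n/, coda /∅/ ok; σ2 onset /kn/ (1→3 rises), coda /s/ ok → well-formed
bra — σ1 onset /br/ (1→4 rises), coda /∅/ ok → well-formed
vmum — σ1 onset /vm/ (2→3 rises), coda /m/ ok → well-formed
vru.mli — σ1 onset /vr/ (2→4 rises), coda /∅/ ok; σ2 onset /ml/ (3→4 rises), coda /∅/ ok → well-formed
snud.ma — σ1 onset /sn/ (2→3 rises), coda /d/ ok; σ2 onset /m/, coda /∅/ ok → well-formed
Well-formed: na.knes, bra, vmum, vru.mli, snud.ma → 5.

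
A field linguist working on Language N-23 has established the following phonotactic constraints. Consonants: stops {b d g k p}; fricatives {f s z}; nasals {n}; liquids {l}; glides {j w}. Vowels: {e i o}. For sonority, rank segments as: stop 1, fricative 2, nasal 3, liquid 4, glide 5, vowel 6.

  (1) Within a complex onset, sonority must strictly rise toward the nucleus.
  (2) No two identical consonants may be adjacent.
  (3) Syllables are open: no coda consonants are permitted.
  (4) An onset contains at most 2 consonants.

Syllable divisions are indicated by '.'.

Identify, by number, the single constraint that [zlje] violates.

[zlje]: syllable 1 onset /zlj/ has 3 consonants (> 2).
This is a violation of constraint 4: "An onset contains at most 2 consonants."
The remaining constraints (1, 2, 3) are satisfied.

4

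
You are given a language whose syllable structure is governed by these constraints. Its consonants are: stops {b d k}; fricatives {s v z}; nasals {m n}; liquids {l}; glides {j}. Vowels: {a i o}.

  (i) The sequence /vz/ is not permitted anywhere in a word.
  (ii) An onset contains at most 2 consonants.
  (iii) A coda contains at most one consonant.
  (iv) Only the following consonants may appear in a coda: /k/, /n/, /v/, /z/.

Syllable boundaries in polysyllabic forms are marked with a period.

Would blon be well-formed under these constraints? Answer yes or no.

yes

blon — σ1 onset /bl/ (2C), coda /n/ ok → well-formed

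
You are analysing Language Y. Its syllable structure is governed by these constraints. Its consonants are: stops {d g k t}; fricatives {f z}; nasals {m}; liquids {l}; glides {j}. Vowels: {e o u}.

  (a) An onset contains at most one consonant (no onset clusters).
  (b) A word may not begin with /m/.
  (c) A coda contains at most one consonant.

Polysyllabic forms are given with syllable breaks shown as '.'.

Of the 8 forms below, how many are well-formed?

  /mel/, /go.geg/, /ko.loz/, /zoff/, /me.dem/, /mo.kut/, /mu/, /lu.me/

/mel/ — violates constraint (b): word begins with /m/ → ill-formed
/go.geg/ — σ1 onset /g/, coda /∅/ ok; σ2 onset /g/, coda /g/ ok → well-formed
/ko.loz/ — σ1 onset /k/, coda /∅/ ok; σ2 onset /l/, coda /z/ ok → well-formed
/zoff/ — violates constraint (c): syllable 1 coda /ff/ has 2 consonants (> 1) → ill-formed
/me.dem/ — violates constraint (b): word begins with /m/ → ill-formed
/mo.kut/ — violates constraint (b): word begins with /m/ → ill-formed
/mu/ — violates constraint (b): word begins with /m/ → ill-formed
/lu.me/ — σ1 onset /l/, coda /∅/ ok; σ2 onset /m/, coda /∅/ ok → well-formed
Well-formed: /go.geg/, /ko.loz/, /lu.me/ → 3.

3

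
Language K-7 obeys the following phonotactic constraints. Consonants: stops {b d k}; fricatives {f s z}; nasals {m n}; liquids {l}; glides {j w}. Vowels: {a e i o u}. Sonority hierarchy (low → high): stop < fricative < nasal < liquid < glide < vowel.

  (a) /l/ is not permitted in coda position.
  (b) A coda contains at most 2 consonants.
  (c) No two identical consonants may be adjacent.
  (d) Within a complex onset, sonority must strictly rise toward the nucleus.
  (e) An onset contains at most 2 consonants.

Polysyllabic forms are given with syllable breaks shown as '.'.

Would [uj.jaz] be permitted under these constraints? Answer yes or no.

[uj.jaz] — violates constraint (c): adjacent identical consonants /jj/ → not permitted

no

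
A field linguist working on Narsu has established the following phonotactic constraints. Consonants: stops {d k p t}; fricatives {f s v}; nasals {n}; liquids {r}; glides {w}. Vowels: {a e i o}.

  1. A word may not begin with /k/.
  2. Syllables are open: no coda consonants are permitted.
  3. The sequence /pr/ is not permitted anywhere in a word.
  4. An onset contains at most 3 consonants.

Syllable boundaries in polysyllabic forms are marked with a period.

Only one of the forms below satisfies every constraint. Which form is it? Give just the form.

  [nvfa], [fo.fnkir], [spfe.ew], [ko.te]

[nvfa]

[nvfa] — σ1 onset /nvf/ (3C), coda /∅/ ok → phonotactically legal
[fo.fnkir] — violates constraint 2: syllable 2 coda /r/ has 1 consonant (> 0) → phonotactically illegal
[spfe.ew] — violates constraint 2: syllable 2 coda /w/ has 1 consonant (> 0) → phonotactically illegal
[ko.te] — violates constraint 1: word begins with /k/ → phonotactically illegal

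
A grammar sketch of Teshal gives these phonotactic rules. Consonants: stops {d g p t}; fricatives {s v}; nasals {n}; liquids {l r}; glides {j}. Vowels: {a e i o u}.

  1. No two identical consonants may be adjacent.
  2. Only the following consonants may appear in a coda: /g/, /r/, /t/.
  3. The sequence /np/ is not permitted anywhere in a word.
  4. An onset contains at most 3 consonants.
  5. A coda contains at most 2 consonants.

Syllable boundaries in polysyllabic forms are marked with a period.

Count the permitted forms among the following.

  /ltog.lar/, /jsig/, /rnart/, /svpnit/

3

/ltog.lar/ — σ1 onset /lt/ (2C), coda /g/ ok; σ2 onset /l/, coda /r/ ok → permitted
/jsig/ — σ1 onset /js/ (2C), coda /g/ ok → permitted
/rnart/ — σ1 onset /rn/ (2C), coda /rt/ (2C) ok → permitted
/svpnit/ — violates constraint 4: syllable 1 onset /svpn/ has 4 consonants (> 3) → not permitted
Permitted: /ltog.lar/, /jsig/, /rnart/ → 3.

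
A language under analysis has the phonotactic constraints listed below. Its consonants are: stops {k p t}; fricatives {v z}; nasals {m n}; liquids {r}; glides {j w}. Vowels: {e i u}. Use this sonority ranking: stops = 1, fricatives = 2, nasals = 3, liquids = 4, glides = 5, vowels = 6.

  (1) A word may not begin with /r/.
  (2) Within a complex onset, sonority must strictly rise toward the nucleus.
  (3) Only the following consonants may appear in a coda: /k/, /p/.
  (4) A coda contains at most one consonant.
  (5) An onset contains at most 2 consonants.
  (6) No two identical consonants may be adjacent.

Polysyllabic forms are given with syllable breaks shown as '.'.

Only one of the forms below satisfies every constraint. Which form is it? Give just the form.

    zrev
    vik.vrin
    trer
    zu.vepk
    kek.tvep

kek.tvep

zrev — violates constraint 3: syllable 1 coda contains /v/, which is not a licensed coda consonant → illicit
vik.vrin — violates constraint 3: syllable 2 coda contains /n/, which is not a licensed coda consonant → illicit
trer — violates constraint 3: syllable 1 coda contains /r/, which is not a licensed coda consonant → illicit
zu.vepk — violates constraint 4: syllable 2 coda /pk/ has 2 consonants (> 1) → illicit
kek.tvep — σ1 onset /k/, coda /k/ ok; σ2 onset /tv/ (1→2 rises), coda /p/ ok → licit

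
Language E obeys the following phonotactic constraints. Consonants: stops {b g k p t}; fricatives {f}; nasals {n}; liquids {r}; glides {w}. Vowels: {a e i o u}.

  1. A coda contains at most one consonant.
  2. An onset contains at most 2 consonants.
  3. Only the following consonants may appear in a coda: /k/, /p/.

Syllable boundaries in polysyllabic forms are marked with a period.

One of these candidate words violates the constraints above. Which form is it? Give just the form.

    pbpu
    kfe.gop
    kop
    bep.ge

pbpu

pbpu — violates constraint 2: syllable 1 onset /pbp/ has 3 consonants (> 2) → not permitted
kfe.gop — σ1 onset /kf/ (2C), coda /∅/ ok; σ2 onset /g/, coda /p/ ok → permitted
kop — σ1 onset /k/, coda /p/ ok → permitted
bep.ge — σ1 onset /b/, coda /p/ ok; σ2 onset /g/, coda /∅/ ok → permitted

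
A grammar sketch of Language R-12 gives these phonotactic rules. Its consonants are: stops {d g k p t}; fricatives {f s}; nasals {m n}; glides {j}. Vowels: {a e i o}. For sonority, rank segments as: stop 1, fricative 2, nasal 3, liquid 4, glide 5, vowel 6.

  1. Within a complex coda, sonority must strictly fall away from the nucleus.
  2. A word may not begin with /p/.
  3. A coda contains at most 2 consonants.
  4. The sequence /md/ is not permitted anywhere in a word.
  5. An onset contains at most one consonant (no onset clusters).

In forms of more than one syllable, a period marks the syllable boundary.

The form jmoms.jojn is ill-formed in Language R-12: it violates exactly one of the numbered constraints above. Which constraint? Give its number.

5

jmoms.jojn: syllable 1 onset /jm/ has 2 consonants (> 1).
This is a violation of constraint 5: "An onset contains at most one consonant (no onset clusters)."
The remaining constraints (1, 2, 3, 4) are satisfied.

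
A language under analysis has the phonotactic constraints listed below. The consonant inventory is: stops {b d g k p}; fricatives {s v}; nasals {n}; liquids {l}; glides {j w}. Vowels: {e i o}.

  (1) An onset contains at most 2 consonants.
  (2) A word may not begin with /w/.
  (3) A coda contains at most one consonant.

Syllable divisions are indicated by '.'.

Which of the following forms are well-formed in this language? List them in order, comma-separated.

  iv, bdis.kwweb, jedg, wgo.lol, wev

iv — σ1 onset /∅/, coda /v/ ok → well-formed
bdis.kwweb — violates constraint 1: syllable 2 onset /kww/ has 3 consonants (> 2) → ill-formed
jedg — violates constraint 3: syllable 1 coda /dg/ has 2 consonants (> 1) → ill-formed
wgo.lol — violates constraint 2: word begins with /w/ → ill-formed
wev — violates constraint 2: word begins with /w/ → ill-formed

iv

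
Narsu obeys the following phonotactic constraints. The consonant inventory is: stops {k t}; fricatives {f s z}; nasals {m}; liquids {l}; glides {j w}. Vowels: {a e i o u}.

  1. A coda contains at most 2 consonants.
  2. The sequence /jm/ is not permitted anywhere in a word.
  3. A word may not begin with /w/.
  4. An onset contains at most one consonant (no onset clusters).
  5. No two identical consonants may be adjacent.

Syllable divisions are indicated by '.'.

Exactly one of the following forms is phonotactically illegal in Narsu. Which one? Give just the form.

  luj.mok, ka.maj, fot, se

luj.mok — violates constraint 2: contains banned sequence /jm/ → phonotactically illegal
ka.maj — σ1 onset /k/, coda /∅/ ok; σ2 onset /m/, coda /j/ ok → phonotactically legal
fot — σ1 onset /f/, coda /t/ ok → phonotactically legal
se — σ1 onset /s/, coda /∅/ ok → phonotactically legal

luj.mok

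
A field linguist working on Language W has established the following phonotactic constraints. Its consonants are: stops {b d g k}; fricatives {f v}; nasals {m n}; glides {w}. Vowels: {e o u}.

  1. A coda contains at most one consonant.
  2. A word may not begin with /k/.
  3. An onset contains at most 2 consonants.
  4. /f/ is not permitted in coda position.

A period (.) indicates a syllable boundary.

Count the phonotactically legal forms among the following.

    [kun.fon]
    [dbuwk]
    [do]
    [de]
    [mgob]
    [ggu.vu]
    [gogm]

4

[kun.fon] — violates constraint 2: word begins with /k/ → phonotactically illegal
[dbuwk] — violates constraint 1: syllable 1 coda /wk/ has 2 consonants (> 1) → phonotactically illegal
[do] — σ1 onset /d/, coda /∅/ ok → phonotactically legal
[de] — σ1 onset /d/, coda /∅/ ok → phonotactically legal
[mgob] — σ1 onset /mg/ (2C), coda /b/ ok → phonotactically legal
[ggu.vu] — σ1 onset /gg/ (2C), coda /∅/ ok; σ2 onset /v/, coda /∅/ ok → phonotactically legal
[gogm] — violates constraint 1: syllable 1 coda /gm/ has 2 consonants (> 1) → phonotactically illegal
Phonotactically legal: [do], [de], [mgob], [ggu.vu] → 4.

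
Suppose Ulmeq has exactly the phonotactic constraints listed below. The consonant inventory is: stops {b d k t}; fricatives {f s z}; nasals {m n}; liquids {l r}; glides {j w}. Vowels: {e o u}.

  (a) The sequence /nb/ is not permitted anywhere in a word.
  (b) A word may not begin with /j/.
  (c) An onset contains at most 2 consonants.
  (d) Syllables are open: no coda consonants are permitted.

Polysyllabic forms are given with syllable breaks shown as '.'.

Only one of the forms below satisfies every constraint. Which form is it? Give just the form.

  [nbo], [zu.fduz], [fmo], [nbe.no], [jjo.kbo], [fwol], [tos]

[fmo]

[nbo] — violates constraint (a): contains banned sequence /nb/ → illicit
[zu.fduz] — violates constraint (d): syllable 2 coda /z/ has 1 consonant (> 0) → illicit
[fmo] — σ1 onset /fm/ (2C), coda /∅/ ok → licit
[nbe.no] — violates constraint (a): contains banned sequence /nb/ → illicit
[jjo.kbo] — violates constraint (b): word begins with /j/ → illicit
[fwol] — violates constraint (d): syllable 1 coda /l/ has 1 consonant (> 0) → illicit
[tos] — violates constraint (d): syllable 1 coda /s/ has 1 consonant (> 0) → illicit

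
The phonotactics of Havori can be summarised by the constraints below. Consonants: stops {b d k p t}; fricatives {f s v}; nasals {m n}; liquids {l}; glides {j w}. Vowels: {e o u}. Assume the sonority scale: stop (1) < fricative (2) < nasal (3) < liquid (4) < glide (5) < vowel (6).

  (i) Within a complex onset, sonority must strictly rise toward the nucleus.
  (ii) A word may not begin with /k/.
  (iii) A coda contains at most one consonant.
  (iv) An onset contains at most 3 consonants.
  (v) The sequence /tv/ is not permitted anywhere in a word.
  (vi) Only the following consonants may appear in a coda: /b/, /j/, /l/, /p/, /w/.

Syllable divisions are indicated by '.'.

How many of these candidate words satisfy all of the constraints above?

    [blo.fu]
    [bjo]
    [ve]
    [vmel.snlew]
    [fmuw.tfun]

[blo.fu] — σ1 onset /bl/ (1→4 rises), coda /∅/ ok; σ2 onset /f/, coda /∅/ ok → well-formed
[bjo] — σ1 onset /bj/ (1→5 rises), coda /∅/ ok → well-formed
[ve] — σ1 onset /v/, coda /∅/ ok → well-formed
[vmel.snlew] — σ1 onset /vm/ (2→3 rises), coda /l/ ok; σ2 onset /snl/ (2→3→4 rises), coda /w/ ok → well-formed
[fmuw.tfun] — violates constraint (vi): syllable 2 coda contains /n/, which is not a licensed coda consonant → ill-formed
Well-formed: [blo.fu], [bjo], [ve], [vmel.snlew] → 4.

4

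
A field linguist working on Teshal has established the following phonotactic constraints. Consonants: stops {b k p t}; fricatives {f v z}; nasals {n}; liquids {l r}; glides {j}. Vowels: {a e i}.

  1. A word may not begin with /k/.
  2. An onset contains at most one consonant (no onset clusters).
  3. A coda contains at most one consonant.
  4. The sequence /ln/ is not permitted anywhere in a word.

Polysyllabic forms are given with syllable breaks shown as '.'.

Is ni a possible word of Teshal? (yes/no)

ni — σ1 onset /n/, coda /∅/ ok → phonotactically legal

yes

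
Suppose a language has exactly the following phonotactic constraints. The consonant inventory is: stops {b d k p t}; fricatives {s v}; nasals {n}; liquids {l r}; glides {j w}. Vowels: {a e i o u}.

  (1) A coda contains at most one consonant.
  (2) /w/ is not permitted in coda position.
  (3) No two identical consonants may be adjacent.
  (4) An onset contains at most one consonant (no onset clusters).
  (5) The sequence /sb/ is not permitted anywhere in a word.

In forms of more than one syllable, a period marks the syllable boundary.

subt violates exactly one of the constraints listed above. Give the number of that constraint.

1

subt: syllable 1 coda /bt/ has 2 consonants (> 1).
This is a violation of constraint 1: "A coda contains at most one consonant."
The remaining constraints (2, 3, 4, 5) are satisfied.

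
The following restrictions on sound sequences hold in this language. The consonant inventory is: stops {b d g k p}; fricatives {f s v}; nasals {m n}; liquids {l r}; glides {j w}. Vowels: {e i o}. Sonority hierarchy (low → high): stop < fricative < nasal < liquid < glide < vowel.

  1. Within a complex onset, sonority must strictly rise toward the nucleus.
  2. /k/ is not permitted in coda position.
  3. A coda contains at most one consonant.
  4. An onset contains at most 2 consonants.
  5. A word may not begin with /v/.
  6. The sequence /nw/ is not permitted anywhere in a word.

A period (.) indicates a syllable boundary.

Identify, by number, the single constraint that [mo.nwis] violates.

6

[mo.nwis]: contains banned sequence /nw/.
This is a violation of constraint 6: "The sequence /nw/ is not permitted anywhere in a word."
The remaining constraints (1, 2, 3, 4, 5) are satisfied.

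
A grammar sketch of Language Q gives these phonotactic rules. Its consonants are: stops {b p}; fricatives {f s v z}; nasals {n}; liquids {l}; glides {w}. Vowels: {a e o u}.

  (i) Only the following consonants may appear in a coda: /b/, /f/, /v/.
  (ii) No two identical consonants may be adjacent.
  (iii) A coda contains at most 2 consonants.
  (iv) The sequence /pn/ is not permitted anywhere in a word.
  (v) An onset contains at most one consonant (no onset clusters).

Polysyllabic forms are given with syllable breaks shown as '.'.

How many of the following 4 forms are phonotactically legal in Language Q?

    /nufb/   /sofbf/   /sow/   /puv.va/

/nufb/ — σ1 onset /n/, coda /fb/ (2C) ok → phonotactically legal
/sofbf/ — violates constraint (iii): syllable 1 coda /fbf/ has 3 consonants (> 2) → phonotactically illegal
/sow/ — violates constraint (i): syllable 1 coda contains /w/, which is not a licensed coda consonant → phonotactically illegal
/puv.va/ — violates constraint (ii): adjacent identical consonants /vv/ → phonotactically illegal
Phonotactically legal: /nufb/ → 1.

1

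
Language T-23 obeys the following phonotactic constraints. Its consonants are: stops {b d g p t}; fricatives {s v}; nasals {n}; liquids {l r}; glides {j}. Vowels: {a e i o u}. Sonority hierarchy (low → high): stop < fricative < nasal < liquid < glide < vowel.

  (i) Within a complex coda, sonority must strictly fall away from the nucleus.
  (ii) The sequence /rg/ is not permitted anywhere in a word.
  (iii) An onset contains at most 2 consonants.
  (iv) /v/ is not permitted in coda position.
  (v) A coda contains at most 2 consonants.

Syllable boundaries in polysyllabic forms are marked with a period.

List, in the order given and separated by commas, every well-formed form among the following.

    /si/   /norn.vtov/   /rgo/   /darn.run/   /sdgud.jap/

/si/, /darn.run/

/si/ — σ1 onset /s/, coda /∅/ ok → well-formed
/norn.vtov/ — violates constraint (iv): syllable 2 coda contains /v/ → ill-formed
/rgo/ — violates constraint (ii): contains banned sequence /rg/ → ill-formed
/darn.run/ — σ1 onset /d/, coda /rn/ (4→3 falls) ok; σ2 onset /r/, coda /n/ ok → well-formed
/sdgud.jap/ — violates constraint (iii): syllable 1 onset /sdg/ has 3 consonants (> 2) → ill-formed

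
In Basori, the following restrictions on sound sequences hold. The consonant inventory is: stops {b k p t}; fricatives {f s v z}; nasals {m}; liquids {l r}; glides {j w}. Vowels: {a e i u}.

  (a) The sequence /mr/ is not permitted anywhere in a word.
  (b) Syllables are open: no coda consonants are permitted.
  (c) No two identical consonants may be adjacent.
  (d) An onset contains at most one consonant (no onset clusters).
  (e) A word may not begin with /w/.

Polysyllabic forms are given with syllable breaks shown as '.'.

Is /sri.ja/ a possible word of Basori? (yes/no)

no

/sri.ja/ — violates constraint (d): syllable 1 onset /sr/ has 2 consonants (> 1) → ill-formed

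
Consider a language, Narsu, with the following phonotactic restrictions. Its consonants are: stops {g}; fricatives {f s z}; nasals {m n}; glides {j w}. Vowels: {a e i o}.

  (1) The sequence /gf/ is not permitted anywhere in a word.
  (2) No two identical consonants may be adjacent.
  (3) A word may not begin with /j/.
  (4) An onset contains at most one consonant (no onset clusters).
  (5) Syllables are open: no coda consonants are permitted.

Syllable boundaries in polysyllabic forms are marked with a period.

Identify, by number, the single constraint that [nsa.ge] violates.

[nsa.ge]: syllable 1 onset /ns/ has 2 consonants (> 1).
This is a violation of constraint 4: "An onset contains at most one consonant (no onset clusters)."
The remaining constraints (1, 2, 3, 5) are satisfied.

4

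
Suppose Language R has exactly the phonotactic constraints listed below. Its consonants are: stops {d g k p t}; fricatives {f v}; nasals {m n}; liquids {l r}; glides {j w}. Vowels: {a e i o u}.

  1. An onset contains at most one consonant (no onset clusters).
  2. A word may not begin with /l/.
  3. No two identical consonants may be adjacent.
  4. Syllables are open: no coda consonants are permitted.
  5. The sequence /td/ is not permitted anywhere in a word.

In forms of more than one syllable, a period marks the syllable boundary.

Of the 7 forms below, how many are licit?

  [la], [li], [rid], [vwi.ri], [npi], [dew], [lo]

0

[la] — violates constraint 2: word begins with /l/ → illicit
[li] — violates constraint 2: word begins with /l/ → illicit
[rid] — violates constraint 4: syllable 1 coda /d/ has 1 consonant (> 0) → illicit
[vwi.ri] — violates constraint 1: syllable 1 onset /vw/ has 2 consonants (> 1) → illicit
[npi] — violates constraint 1: syllable 1 onset /np/ has 2 consonants (> 1) → illicit
[dew] — violates constraint 4: syllable 1 coda /w/ has 1 consonant (> 0) → illicit
[lo] — violates constraint 2: word begins with /l/ → illicit
No form is licit → 0.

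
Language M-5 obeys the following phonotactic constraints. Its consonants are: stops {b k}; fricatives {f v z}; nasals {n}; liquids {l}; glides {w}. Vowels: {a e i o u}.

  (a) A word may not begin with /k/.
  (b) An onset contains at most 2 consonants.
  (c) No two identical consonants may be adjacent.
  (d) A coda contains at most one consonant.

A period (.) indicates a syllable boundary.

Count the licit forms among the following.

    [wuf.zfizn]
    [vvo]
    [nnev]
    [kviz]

[wuf.zfizn] — violates constraint (d): syllable 2 coda /zn/ has 2 consonants (> 1) → illicit
[vvo] — violates constraint (c): adjacent identical consonants /vv/ → illicit
[nnev] — violates constraint (c): adjacent identical consonants /nn/ → illicit
[kviz] — violates constraint (a): word begins with /k/ → illicit
No form is licit → 0.

0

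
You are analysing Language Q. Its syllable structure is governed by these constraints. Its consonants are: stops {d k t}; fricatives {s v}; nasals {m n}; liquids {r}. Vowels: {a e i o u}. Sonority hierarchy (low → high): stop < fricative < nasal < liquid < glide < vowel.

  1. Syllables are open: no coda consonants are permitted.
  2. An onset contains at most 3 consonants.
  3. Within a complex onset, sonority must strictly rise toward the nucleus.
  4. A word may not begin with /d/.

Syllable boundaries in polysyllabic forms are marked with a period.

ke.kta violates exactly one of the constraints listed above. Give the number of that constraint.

ke.kta: syllable 2 onset /kt/: /k/ (stop, 1) → /t/ (stop, 1) does not rise.
This is a violation of constraint 3: "Within a complex onset, sonority must strictly rise toward the nucleus."
The remaining constraints (1, 2, 4) are satisfied.

3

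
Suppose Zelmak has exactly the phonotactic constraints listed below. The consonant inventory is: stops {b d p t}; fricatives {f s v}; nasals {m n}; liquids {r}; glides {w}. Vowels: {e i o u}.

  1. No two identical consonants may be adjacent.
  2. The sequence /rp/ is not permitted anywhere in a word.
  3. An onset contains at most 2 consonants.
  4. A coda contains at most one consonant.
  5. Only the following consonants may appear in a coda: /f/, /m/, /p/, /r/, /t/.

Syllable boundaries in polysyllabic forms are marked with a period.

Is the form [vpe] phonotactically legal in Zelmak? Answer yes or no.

[vpe] — σ1 onset /vp/ (2C), coda /∅/ ok → phonotactically legal

yes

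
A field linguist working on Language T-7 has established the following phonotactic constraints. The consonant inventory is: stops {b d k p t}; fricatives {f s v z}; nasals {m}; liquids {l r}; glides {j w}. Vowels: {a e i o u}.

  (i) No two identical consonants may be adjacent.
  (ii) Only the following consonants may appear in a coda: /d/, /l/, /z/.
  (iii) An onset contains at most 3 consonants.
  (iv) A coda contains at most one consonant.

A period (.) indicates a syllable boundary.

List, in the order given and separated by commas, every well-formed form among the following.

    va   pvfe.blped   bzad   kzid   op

va, pvfe.blped, bzad, kzid

va — σ1 onset /v/, coda /∅/ ok → well-formed
pvfe.blped — σ1 onset /pvf/ (3C), coda /∅/ ok; σ2 onset /blp/ (3C), coda /d/ ok → well-formed
bzad — σ1 onset /bz/ (2C), coda /d/ ok → well-formed
kzid — σ1 onset /kz/ (2C), coda /d/ ok → well-formed
op — violates constraint (ii): syllable 1 coda contains /p/, which is not a licensed coda consonant → ill-formed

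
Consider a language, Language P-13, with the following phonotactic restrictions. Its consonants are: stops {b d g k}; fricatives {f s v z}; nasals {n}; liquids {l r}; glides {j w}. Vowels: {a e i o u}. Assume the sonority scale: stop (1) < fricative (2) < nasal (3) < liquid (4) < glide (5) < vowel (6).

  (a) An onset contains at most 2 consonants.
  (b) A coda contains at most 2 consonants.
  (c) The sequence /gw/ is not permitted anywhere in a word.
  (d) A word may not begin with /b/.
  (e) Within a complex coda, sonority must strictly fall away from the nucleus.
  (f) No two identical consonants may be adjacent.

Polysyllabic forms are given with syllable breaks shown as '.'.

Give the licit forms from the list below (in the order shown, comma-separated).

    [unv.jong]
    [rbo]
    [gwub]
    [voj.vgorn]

[unv.jong], [rbo], [voj.vgorn]

[unv.jong] — σ1 onset /∅/, coda /nv/ (3→2 falls) ok; σ2 onset /j/, coda /ng/ (3→1 falls) ok → licit
[rbo] — σ1 onset /rb/ (2C), coda /∅/ ok → licit
[gwub] — violates constraint (c): contains banned sequence /gw/ → illicit
[voj.vgorn] — σ1 onset /v/, coda /j/ ok; σ2 onset /vg/ (2C), coda /rn/ (4→3 falls) ok → licit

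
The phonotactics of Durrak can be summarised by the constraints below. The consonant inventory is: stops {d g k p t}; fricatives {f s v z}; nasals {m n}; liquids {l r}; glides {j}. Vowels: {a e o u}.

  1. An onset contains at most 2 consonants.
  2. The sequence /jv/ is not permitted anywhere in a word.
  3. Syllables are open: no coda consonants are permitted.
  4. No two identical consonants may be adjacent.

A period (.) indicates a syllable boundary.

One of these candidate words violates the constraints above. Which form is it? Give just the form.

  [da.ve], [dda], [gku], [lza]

[dda]

[da.ve] — σ1 onset /d/, coda /∅/ ok; σ2 onset /v/, coda /∅/ ok → permitted
[dda] — violates constraint 4: adjacent identical consonants /dd/ → not permitted
[gku] — σ1 onset /gk/ (2C), coda /∅/ ok → permitted
[lza] — σ1 onset /lz/ (2C), coda /∅/ ok → permitted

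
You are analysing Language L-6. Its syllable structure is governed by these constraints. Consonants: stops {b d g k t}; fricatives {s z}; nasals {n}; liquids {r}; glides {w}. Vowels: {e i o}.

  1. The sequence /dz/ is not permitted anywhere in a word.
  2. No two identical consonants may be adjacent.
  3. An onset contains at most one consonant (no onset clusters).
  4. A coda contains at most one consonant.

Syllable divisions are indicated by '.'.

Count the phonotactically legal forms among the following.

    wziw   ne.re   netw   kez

2

wziw — violates constraint 3: syllable 1 onset /wz/ has 2 consonants (> 1) → phonotactically illegal
ne.re — σ1 onset /n/, coda /∅/ ok; σ2 onset /r/, coda /∅/ ok → phonotactically legal
netw — violates constraint 4: syllable 1 coda /tw/ has 2 consonants (> 1) → phonotactically illegal
kez — σ1 onset /k/, coda /z/ ok → phonotactically legal
Phonotactically legal: ne.re, kez → 2.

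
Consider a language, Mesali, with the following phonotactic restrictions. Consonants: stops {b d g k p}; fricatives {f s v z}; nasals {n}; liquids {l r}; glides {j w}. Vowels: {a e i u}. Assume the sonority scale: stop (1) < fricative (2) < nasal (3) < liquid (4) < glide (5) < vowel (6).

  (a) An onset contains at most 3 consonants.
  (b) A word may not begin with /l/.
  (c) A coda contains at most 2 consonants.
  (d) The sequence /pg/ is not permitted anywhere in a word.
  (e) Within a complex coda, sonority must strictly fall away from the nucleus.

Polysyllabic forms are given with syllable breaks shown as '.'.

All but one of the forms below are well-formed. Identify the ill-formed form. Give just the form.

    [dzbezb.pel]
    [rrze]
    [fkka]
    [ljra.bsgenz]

[ljra.bsgenz]

[dzbezb.pel] — σ1 onset /dzb/ (3C), coda /zb/ (2→1 falls) ok; σ2 onset /p/, coda /l/ ok → well-formed
[rrze] — σ1 onset /rrz/ (3C), coda /∅/ ok → well-formed
[fkka] — σ1 onset /fkk/ (3C), coda /∅/ ok → well-formed
[ljra.bsgenz] — violates constraint (b): word begins with /l/ → ill-formed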